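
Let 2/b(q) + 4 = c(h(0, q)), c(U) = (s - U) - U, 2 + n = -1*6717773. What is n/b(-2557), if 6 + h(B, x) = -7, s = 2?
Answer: -80613300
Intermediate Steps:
h(B, x) = -13 (h(B, x) = -6 - 7 = -13)
n = -6717775 (n = -2 - 1*6717773 = -2 - 6717773 = -6717775)
c(U) = 2 - 2*U (c(U) = (2 - U) - U = 2 - 2*U)
b(q) = 1/12 (b(q) = 2/(-4 + (2 - 2*(-13))) = 2/(-4 + (2 + 26)) = 2/(-4 + 28) = 2/24 = 2*(1/24) = 1/12)
n/b(-2557) = -6717775/1/12 = -6717775*12 = -80613300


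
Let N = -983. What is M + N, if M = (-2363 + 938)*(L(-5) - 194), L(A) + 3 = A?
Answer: 286867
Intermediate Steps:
L(A) = -3 + A
M = 287850 (M = (-2363 + 938)*((-3 - 5) - 194) = -1425*(-8 - 194) = -1425*(-202) = 287850)
M + N = 287850 - 983 = 286867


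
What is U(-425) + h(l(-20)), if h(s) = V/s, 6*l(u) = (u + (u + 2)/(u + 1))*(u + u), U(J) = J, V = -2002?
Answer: -1595557/3620 ≈ -440.76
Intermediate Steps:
l(u) = u*(u + (2 + u)/(1 + u))/3 (l(u) = ((u + (u + 2)/(u + 1))*(u + u))/6 = ((u + (2 + u)/(1 + u))*(2*u))/6 = (2*u*(u + (2 + u)/(1 + u)))/6 = u*(u + (2 + u)/(1 + u))/3)
h(s) = -2002/s
U(-425) + h(l(-20)) = -425 - 2002*(-3*(1 - 20)/(20*(2 + (-20)² + 2*(-20)))) = -425 - 2002*57/(20*(2 + 400 - 40)) = -425 - 2002/((⅓)*(-20)*(-1/19)*362) = -425 - 2002/7240/57 = -425 - 2002*57/7240 = -425 - 57057/3620 = -1595557/3620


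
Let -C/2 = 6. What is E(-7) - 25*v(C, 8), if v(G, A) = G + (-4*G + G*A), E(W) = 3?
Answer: 1503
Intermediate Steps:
C = -12 (C = -2*6 = -12)
v(G, A) = -3*G + A*G (v(G, A) = G + (-4*G + A*G) = -3*G + A*G)
E(-7) - 25*v(C, 8) = 3 - (-300)*(-3 + 8) = 3 - (-300)*5 = 3 - 25*(-60) = 3 + 1500 = 1503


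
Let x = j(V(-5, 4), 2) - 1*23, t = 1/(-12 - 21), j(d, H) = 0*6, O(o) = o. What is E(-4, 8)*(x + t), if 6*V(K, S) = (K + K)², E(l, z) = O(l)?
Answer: 3040/33 ≈ 92.121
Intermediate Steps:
E(l, z) = l
V(K, S) = 2*K²/3 (V(K, S) = (K + K)²/6 = (2*K)²/6 = (4*K²)/6 = 2*K²/3)
j(d, H) = 0
t = -1/33 (t = 1/(-33) = -1/33 ≈ -0.030303)
x = -23 (x = 0 - 1*23 = 0 - 23 = -23)
E(-4, 8)*(x + t) = -4*(-23 - 1/33) = -4*(-760/33) = 3040/33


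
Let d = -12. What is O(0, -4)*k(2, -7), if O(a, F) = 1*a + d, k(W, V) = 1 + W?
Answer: -36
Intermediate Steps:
O(a, F) = -12 + a (O(a, F) = 1*a - 12 = a - 12 = -12 + a)
O(0, -4)*k(2, -7) = (-12 + 0)*(1 + 2) = -12*3 = -36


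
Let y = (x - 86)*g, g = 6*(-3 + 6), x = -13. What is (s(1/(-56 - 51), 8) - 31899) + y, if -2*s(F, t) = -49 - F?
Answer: -3601246/107 ≈ -33657.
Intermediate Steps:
g = 18 (g = 6*3 = 18)
s(F, t) = 49/2 + F/2 (s(F, t) = -(-49 - F)/2 = 49/2 + F/2)
y = -1782 (y = (-13 - 86)*18 = -99*18 = -1782)
(s(1/(-56 - 51), 8) - 31899) + y = ((49/2 + 1/(2*(-56 - 51))) - 31899) - 1782 = ((49/2 + (½)/(-107)) - 31899) - 1782 = ((49/2 + (½)*(-1/107)) - 31899) - 1782 = ((49/2 - 1/214) - 31899) - 1782 = (2621/107 - 31899) - 1782 = -3410572/107 - 1782 = -3601246/107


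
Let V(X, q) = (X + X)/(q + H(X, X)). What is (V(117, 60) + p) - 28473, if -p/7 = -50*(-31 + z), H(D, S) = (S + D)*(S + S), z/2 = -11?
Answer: -429602089/9136 ≈ -47023.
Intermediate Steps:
z = -22 (z = 2*(-11) = -22)
H(D, S) = 2*S*(D + S) (H(D, S) = (D + S)*(2*S) = 2*S*(D + S))
p = -18550 (p = -(-350)*(-31 - 22) = -(-350)*(-53) = -7*2650 = -18550)
V(X, q) = 2*X/(q + 4*X²) (V(X, q) = (X + X)/(q + 2*X*(X + X)) = (2*X)/(q + 2*X*(2*X)) = (2*X)/(q + 4*X²) = 2*X/(q + 4*X²))
(V(117, 60) + p) - 28473 = (2*117/(60 + 4*117²) - 18550) - 28473 = (2*117/(60 + 4*13689) - 18550) - 28473 = (2*117/(60 + 54756) - 18550) - 28473 = (2*117/54816 - 18550) - 28473 = (2*117*(1/54816) - 18550) - 28473 = (39/9136 - 18550) - 28473 = -169472761/9136 - 28473 = -429602089/9136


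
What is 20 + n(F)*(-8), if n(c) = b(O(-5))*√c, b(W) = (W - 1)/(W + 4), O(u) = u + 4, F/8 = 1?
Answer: 20 + 32*√2/3 ≈ 35.085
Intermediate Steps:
F = 8 (F = 8*1 = 8)
O(u) = 4 + u
b(W) = (-1 + W)/(4 + W)
n(c) = -2*√c/3 (n(c) = ((-1 + (4 - 5))/(4 + (4 - 5)))*√c = ((-1 - 1)/(4 - 1))*√c = (-2/3)*√c = ((⅓)*(-2))*√c = -2*√c/3)
20 + n(F)*(-8) = 20 - 4*√2/3*(-8) = 20 + 32*√2/3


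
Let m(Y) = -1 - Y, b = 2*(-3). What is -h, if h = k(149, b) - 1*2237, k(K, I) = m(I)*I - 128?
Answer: 2395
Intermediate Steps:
b = -6
k(K, I) = -128 + I*(-1 - I) (k(K, I) = (-1 - I)*I - 128 = I*(-1 - I) - 128 = -128 + I*(-1 - I))
h = -2395 (h = (-128 - 1*(-6)*(1 - 6)) - 1*2237 = (-128 - 1*(-6)*(-5)) - 2237 = (-128 - 30) - 2237 = -158 - 2237 = -2395)
-h = -1*(-2395) = 2395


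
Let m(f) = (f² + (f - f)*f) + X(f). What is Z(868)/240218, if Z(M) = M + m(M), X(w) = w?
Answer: 377580/120109 ≈ 3.1436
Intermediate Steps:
m(f) = f + f² (m(f) = (f² + (f - f)*f) + f = (f² + 0*f) + f = (f² + 0) + f = f² + f = f + f²)
Z(M) = M + M*(1 + M)
Z(868)/240218 = (868*(2 + 868))/240218 = (868*870)*(1/240218) = 755160*(1/240218) = 377580/120109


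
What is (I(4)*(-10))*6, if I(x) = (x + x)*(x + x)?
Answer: -3840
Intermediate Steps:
I(x) = 4*x² (I(x) = (2*x)*(2*x) = 4*x²)
(I(4)*(-10))*6 = ((4*4²)*(-10))*6 = ((4*16)*(-10))*6 = (64*(-10))*6 = -640*6 = -3840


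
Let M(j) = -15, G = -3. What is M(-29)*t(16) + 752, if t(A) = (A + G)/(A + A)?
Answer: 23869/32 ≈ 745.91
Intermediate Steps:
t(A) = (-3 + A)/(2*A) (t(A) = (A - 3)/(A + A) = (-3 + A)/((2*A)) = (-3 + A)*(1/(2*A)) = (-3 + A)/(2*A))
M(-29)*t(16) + 752 = -15*(-3 + 16)/(2*16) + 752 = -15*13/(2*16) + 752 = -15*13/32 + 752 = -195/32 + 752 = 23869/32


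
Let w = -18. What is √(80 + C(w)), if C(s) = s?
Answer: √62 ≈ 7.8740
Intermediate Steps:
√(80 + C(w)) = √(80 - 18) = √62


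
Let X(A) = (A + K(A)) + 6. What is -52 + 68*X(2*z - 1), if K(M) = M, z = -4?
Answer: -868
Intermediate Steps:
X(A) = 6 + 2*A (X(A) = (A + A) + 6 = 2*A + 6 = 6 + 2*A)
-52 + 68*X(2*z - 1) = -52 + 68*(6 + 2*(2*(-4) - 1)) = -52 + 68*(6 + 2*(-8 - 1)) = -52 + 68*(6 + 2*(-9)) = -52 + 68*(6 - 18) = -52 + 68*(-12) = -52 - 816 = -868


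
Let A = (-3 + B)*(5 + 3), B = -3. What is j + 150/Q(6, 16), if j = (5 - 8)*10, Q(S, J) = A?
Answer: -265/8 ≈ -33.125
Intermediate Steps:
A = -48 (A = (-3 - 3)*(5 + 3) = -6*8 = -48)
Q(S, J) = -48
j = -30 (j = -3*10 = -30)
j + 150/Q(6, 16) = -30 + 150/(-48) = -30 + 150*(-1/48) = -30 - 25/8 = -265/8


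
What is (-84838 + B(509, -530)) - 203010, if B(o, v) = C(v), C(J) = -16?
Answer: -287864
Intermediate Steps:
B(o, v) = -16
(-84838 + B(509, -530)) - 203010 = (-84838 - 16) - 203010 = -84854 - 203010 = -287864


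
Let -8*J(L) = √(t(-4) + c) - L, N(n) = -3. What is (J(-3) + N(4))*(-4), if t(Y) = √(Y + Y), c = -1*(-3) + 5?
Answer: 27/2 + √(8 + 2*I*√2)/2 ≈ 14.936 + 0.24629*I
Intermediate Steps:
c = 8 (c = 3 + 5 = 8)
t(Y) = √2*√Y (t(Y) = √(2*Y) = √2*√Y)
J(L) = -√(8 + 2*I*√2)/8 + L/8 (J(L) = -(√(√2*√(-4) + 8) - L)/8 = -(√(√2*(2*I) + 8) - L)/8 = -(√(2*I*√2 + 8) - L)/8 = -(√(8 + 2*I*√2) - L)/8 = -√(8 + 2*I*√2)/8 + L/8)
(J(-3) + N(4))*(-4) = ((-√(8 + 2*I*√2)/8 + (⅛)*(-3)) - 3)*(-4) = ((-√(8 + 2*I*√2)/8 - 3/8) - 3)*(-4) = ((-3/8 - √(8 + 2*I*√2)/8) - 3)*(-4) = (-27/8 - √(8 + 2*I*√2)/8)*(-4) = 27/2 + √(8 + 2*I*√2)/2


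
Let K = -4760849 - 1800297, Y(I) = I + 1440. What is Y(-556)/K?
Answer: -442/3280573 ≈ -0.00013473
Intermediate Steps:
Y(I) = 1440 + I
K = -6561146
Y(-556)/K = (1440 - 556)/(-6561146) = 884*(-1/6561146) = -442/3280573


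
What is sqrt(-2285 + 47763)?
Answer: sqrt(45478) ≈ 213.26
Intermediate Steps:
sqrt(-2285 + 47763) = sqrt(45478)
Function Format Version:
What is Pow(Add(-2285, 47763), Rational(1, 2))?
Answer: Pow(45478, Rational(1, 2)) ≈ 213.26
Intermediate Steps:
Pow(Add(-2285, 47763), Rational(1, 2)) = Pow(45478, Rational(1, 2))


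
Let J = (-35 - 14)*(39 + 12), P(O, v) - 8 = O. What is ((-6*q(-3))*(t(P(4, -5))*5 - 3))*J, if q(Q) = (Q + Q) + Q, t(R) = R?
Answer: -7691922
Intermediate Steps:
P(O, v) = 8 + O
q(Q) = 3*Q (q(Q) = 2*Q + Q = 3*Q)
J = -2499 (J = -49*51 = -2499)
((-6*q(-3))*(t(P(4, -5))*5 - 3))*J = ((-18*(-3))*((8 + 4)*5 - 3))*(-2499) = ((-6*(-9))*(12*5 - 3))*(-2499) = (54*(60 - 3))*(-2499) = (54*57)*(-2499) = 3078*(-2499) = -7691922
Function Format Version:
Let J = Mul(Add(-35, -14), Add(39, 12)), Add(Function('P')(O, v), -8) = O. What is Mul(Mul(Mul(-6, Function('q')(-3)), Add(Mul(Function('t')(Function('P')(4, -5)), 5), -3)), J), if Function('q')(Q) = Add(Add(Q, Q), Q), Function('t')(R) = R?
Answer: -7691922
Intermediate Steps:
Function('P')(O, v) = Add(8, O)
Function('q')(Q) = Mul(3, Q) (Function('q')(Q) = Add(Mul(2, Q), Q) = Mul(3, Q))
J = -2499 (J = Mul(-49, 51) = -2499)
Mul(Mul(Mul(-6, Function('q')(-3)), Add(Mul(Function('t')(Function('P')(4, -5)), 5), -3)), J) = Mul(Mul(Mul(-6, Mul(3, -3)), Add(Mul(Add(8, 4), 5), -3)), -2499) = Mul(Mul(Mul(-6, -9), Add(Mul(12, 5), -3)), -2499) = Mul(Mul(54, Add(60, -3)), -2499) = Mul(Mul(54, 57), -2499) = Mul(3078, -2499) = -7691922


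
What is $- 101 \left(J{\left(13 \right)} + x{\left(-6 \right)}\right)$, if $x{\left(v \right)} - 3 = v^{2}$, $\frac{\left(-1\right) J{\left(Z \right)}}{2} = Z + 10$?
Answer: $707$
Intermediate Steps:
$J{\left(Z \right)} = -20 - 2 Z$ ($J{\left(Z \right)} = - 2 \left(Z + 10\right) = - 2 \left(10 + Z\right) = -20 - 2 Z$)
$x{\left(v \right)} = 3 + v^{2}$
$- 101 \left(J{\left(13 \right)} + x{\left(-6 \right)}\right) = - 101 \left(\left(-20 - 26\right) + \left(3 + \left(-6\right)^{2}\right)\right) = - 101 \left(\left(-20 - 26\right) + \left(3 + 36\right)\right) = - 101 \left(-46 + 39\right) = \left(-101\right) \left(-7\right) = 707$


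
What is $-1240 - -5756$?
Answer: $4516$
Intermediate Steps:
$-1240 - -5756 = -1240 + 5756 = 4516$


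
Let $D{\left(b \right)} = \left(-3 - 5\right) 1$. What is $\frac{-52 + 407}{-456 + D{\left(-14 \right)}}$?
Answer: $- \frac{355}{464} \approx -0.76509$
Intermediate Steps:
$D{\left(b \right)} = -8$ ($D{\left(b \right)} = \left(-3 - 5\right) 1 = \left(-8\right) 1 = -8$)
$\frac{-52 + 407}{-456 + D{\left(-14 \right)}} = \frac{-52 + 407}{-456 - 8} = \frac{355}{-464} = 355 \left(- \frac{1}{464}\right) = - \frac{355}{464}$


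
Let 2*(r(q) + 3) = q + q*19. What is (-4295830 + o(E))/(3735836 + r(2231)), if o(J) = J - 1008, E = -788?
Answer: -4297626/3758143 ≈ -1.1436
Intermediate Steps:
r(q) = -3 + 10*q (r(q) = -3 + (q + q*19)/2 = -3 + (q + 19*q)/2 = -3 + (20*q)/2 = -3 + 10*q)
o(J) = -1008 + J
(-4295830 + o(E))/(3735836 + r(2231)) = (-4295830 + (-1008 - 788))/(3735836 + (-3 + 10*2231)) = (-4295830 - 1796)/(3735836 + (-3 + 22310)) = -4297626/(3735836 + 22307) = -4297626/3758143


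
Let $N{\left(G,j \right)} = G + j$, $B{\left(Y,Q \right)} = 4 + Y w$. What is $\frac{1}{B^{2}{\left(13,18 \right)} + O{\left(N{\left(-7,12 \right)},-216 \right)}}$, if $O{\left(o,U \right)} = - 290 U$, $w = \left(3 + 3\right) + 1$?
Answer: $\frac{1}{71665} \approx 1.3954 \cdot 10^{-5}$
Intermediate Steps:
$w = 7$ ($w = 6 + 1 = 7$)
$B{\left(Y,Q \right)} = 4 + 7 Y$ ($B{\left(Y,Q \right)} = 4 + Y 7 = 4 + 7 Y$)
$\frac{1}{B^{2}{\left(13,18 \right)} + O{\left(N{\left(-7,12 \right)},-216 \right)}} = \frac{1}{\left(4 + 7 \cdot 13\right)^{2} - -62640} = \frac{1}{\left(4 + 91\right)^{2} + 62640} = \frac{1}{95^{2} + 62640} = \frac{1}{9025 + 62640} = \frac{1}{71665}$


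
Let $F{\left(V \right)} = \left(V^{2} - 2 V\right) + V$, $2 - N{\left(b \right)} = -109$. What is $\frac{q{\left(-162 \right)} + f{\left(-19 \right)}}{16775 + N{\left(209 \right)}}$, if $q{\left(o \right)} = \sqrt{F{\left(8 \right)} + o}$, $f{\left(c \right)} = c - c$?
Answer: $\frac{i \sqrt{106}}{16886} \approx 0.00060971 i$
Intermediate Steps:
$N{\left(b \right)} = 111$ ($N{\left(b \right)} = 2 - -109 = 2 + 109 = 111$)
$F{\left(V \right)} = V^{2} - V$
$f{\left(c \right)} = 0$
$q{\left(o \right)} = \sqrt{56 + o}$ ($q{\left(o \right)} = \sqrt{8 \left(-1 + 8\right) + o} = \sqrt{8 \cdot 7 + o} = \sqrt{56 + o}$)
$\frac{q{\left(-162 \right)} + f{\left(-19 \right)}}{16775 + N{\left(209 \right)}} = \frac{\sqrt{56 - 162} + 0}{16775 + 111} = \frac{\sqrt{-106} + 0}{16886} = \left(i \sqrt{106} + 0\right) \frac{1}{16886} = i \sqrt{106} \cdot \frac{1}{16886} = \frac{i \sqrt{106}}{16886}$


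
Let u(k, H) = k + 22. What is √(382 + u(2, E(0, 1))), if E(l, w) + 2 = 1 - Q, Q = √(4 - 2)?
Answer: √406 ≈ 20.149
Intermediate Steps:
Q = √2 ≈ 1.4142
E(l, w) = -1 - √2 (E(l, w) = -2 + (1 - √2) = -1 - √2)
u(k, H) = 22 + k
√(382 + u(2, E(0, 1))) = √(382 + (22 + 2)) = √(382 + 24) = √406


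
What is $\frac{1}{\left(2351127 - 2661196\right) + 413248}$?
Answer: $\frac{1}{103179} \approx 9.6919 \cdot 10^{-6}$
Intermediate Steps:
$\frac{1}{\left(2351127 - 2661196\right) + 413248} = \frac{1}{-310069 + 413248} = \frac{1}{103179}$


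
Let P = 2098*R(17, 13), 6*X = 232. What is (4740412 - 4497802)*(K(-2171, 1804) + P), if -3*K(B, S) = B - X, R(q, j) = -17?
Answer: -25422697550/3 ≈ -8.4742e+9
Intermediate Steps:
X = 116/3 (X = (⅙)*232 = 116/3 ≈ 38.667)
P = -35666 (P = 2098*(-17) = -35666)
K(B, S) = 116/9 - B/3 (K(B, S) = -(B - 1*116/3)/3 = -(B - 116/3)/3 = -(-116/3 + B)/3 = 116/9 - B/3)
(4740412 - 4497802)*(K(-2171, 1804) + P) = (4740412 - 4497802)*((116/9 - ⅓*(-2171)) - 35666) = 242610*((116/9 + 2171/3) - 35666) = 242610*(6629/9 - 35666) = 242610*(-314365/9) = -25422697550/3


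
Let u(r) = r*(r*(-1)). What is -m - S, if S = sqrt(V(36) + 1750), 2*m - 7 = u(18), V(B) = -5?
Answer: 317/2 - sqrt(1745) ≈ 116.73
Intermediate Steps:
u(r) = -r**2 (u(r) = r*(-r) = -r**2)
m = -317/2 (m = 7/2 + (-1*18**2)/2 = 7/2 + (-1*324)/2 = 7/2 + (1/2)*(-324) = 7/2 - 162 = -317/2 ≈ -158.50)
S = sqrt(1745) (S = sqrt(-5 + 1750) = sqrt(1745) ≈ 41.773)
-m - S = -1*(-317/2) - sqrt(1745) = 317/2 - sqrt(1745)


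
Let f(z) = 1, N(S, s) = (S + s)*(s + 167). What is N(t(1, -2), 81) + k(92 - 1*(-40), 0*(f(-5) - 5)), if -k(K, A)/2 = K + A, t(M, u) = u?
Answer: 19328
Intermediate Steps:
N(S, s) = (167 + s)*(S + s) (N(S, s) = (S + s)*(167 + s) = (167 + s)*(S + s))
k(K, A) = -2*A - 2*K (k(K, A) = -2*(K + A) = -2*(A + K) = -2*A - 2*K)
N(t(1, -2), 81) + k(92 - 1*(-40), 0*(f(-5) - 5)) = (81² + 167*(-2) + 167*81 - 2*81) + (-0*(1 - 5) - 2*(92 - 1*(-40))) = (6561 - 334 + 13527 - 162) + (-0*(-4) - 2*(92 + 40)) = 19592 + (-2*0 - 2*132) = 19592 + (0 - 264) = 19592 - 264 = 19328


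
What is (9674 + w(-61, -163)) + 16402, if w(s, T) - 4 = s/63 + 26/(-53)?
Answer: 87076249/3339 ≈ 26079.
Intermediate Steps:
w(s, T) = 186/53 + s/63 (w(s, T) = 4 + (s/63 + 26/(-53)) = 4 + (s*(1/63) + 26*(-1/53)) = 4 + (s/63 - 26/53) = 4 + (-26/53 + s/63) = 186/53 + s/63)
(9674 + w(-61, -163)) + 16402 = (9674 + (186/53 + (1/63)*(-61))) + 16402 = (9674 + (186/53 - 61/63)) + 16402 = (9674 + 8485/3339) + 16402 = 32309971/3339 + 16402 = 87076249/3339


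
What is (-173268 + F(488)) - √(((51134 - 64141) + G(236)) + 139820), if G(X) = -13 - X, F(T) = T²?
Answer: 64876 - 2*√31641 ≈ 64520.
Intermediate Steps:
(-173268 + F(488)) - √(((51134 - 64141) + G(236)) + 139820) = (-173268 + 488²) - √(((51134 - 64141) + (-13 - 1*236)) + 139820) = (-173268 + 238144) - √((-13007 + (-13 - 236)) + 139820) = 64876 - √((-13007 - 249) + 139820) = 64876 - √(-13256 + 139820) = 64876 - √126564 = 64876 - 2*√31641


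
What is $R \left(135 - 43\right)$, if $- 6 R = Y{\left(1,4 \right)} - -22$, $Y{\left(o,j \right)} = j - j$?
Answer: $- \frac{1012}{3} \approx -337.33$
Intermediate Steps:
$Y{\left(o,j \right)} = 0$
$R = - \frac{11}{3}$ ($R = - \frac{0 - -22}{6} = - \frac{0 + 22}{6} = \left(- \frac{1}{6}\right) 22 = - \frac{11}{3} \approx -3.6667$)
$R \left(135 - 43\right) = - \frac{11 \left(135 - 43\right)}{3} = \left(- \frac{11}{3}\right) 92 = - \frac{1012}{3}$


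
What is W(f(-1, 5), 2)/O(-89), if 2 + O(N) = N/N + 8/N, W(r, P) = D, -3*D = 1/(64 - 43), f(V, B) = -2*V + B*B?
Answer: 89/6111 ≈ 0.014564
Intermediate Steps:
f(V, B) = B² - 2*V (f(V, B) = -2*V + B² = B² - 2*V)
D = -1/63 (D = -1/(3*(64 - 43)) = -⅓/21 = -⅓*1/21 = -1/63 ≈ -0.015873)
W(r, P) = -1/63
O(N) = -1 + 8/N (O(N) = -2 + (N/N + 8/N) = -2 + (1 + 8/N) = -1 + 8/N)
W(f(-1, 5), 2)/O(-89) = -(-89/(8 - 1*(-89)))/63 = -(-89/(8 + 89))/63 = -1/(63*((-1/89*97))) = -1/(63*(-97/89)) = -1/63*(-89/97) = 89/6111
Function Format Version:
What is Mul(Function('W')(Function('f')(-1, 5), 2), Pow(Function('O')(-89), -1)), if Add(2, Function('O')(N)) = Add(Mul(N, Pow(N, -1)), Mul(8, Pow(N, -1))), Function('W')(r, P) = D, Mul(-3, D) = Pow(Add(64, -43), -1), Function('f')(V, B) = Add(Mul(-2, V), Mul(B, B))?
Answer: Rational(89, 6111) ≈ 0.014564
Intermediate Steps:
Function('f')(V, B) = Add(Pow(B, 2), Mul(-2, V)) (Function('f')(V, B) = Add(Mul(-2, V), Pow(B, 2)) = Add(Pow(B, 2), Mul(-2, V)))
D = Rational(-1, 63) (D = Mul(Rational(-1, 3), Pow(Add(64, -43), -1)) = Mul(Rational(-1, 3), Pow(21, -1)) = Mul(Rational(-1, 3), Rational(1, 21)) = Rational(-1, 63) ≈ -0.015873)
Function('W')(r, P) = Rational(-1, 63)
Function('O')(N) = Add(-1, Mul(8, Pow(N, -1))) (Function('O')(N) = Add(-2, Add(Mul(N, Pow(N, -1)), Mul(8, Pow(N, -1)))) = Add(-2, Add(1, Mul(8, Pow(N, -1)))) = Add(-1, Mul(8, Pow(N, -1))))
Mul(Function('W')(Function('f')(-1, 5), 2), Pow(Function('O')(-89), -1)) = Mul(Rational(-1, 63), Pow(Mul(Pow(-89, -1), Add(8, Mul(-1, -89))), -1)) = Mul(Rational(-1, 63), Pow(Mul(Rational(-1, 89), Add(8, 89)), -1)) = Mul(Rational(-1, 63), Pow(Mul(Rational(-1, 89), 97), -1)) = Mul(Rational(-1, 63), Pow(Rational(-97, 89), -1)) = Mul(Rational(-1, 63), Rational(-89, 97)) = Rational(89, 6111)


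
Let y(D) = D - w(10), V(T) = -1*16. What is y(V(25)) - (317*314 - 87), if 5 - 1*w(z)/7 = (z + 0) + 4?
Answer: -99404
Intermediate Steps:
V(T) = -16
w(z) = 7 - 7*z (w(z) = 35 - 7*((z + 0) + 4) = 35 - 7*(z + 4) = 35 - 7*(4 + z) = 35 + (-28 - 7*z) = 7 - 7*z)
y(D) = 63 + D (y(D) = D - (7 - 7*10) = D - (7 - 70) = D - 1*(-63) = D + 63 = 63 + D)
y(V(25)) - (317*314 - 87) = (63 - 16) - (317*314 - 87) = 47 - (99538 - 87) = 47 - 1*99451 = 47 - 99451 = -99404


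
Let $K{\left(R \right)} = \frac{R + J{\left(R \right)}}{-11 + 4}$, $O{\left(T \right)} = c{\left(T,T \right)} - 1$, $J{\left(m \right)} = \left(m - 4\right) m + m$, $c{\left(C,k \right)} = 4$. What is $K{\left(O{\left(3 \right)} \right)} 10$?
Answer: $- \frac{30}{7} \approx -4.2857$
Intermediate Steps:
$J{\left(m \right)} = m + m \left(-4 + m\right)$ ($J{\left(m \right)} = \left(-4 + m\right) m + m = m \left(-4 + m\right) + m = m + m \left(-4 + m\right)$)
$O{\left(T \right)} = 3$ ($O{\left(T \right)} = 4 - 1 = 3$)
$K{\left(R \right)} = - \frac{R}{7} - \frac{R \left(-3 + R\right)}{7}$ ($K{\left(R \right)} = \frac{R + R \left(-3 + R\right)}{-11 + 4} = \frac{R + R \left(-3 + R\right)}{-7} = \left(R + R \left(-3 + R\right)\right) \left(- \frac{1}{7}\right) = - \frac{R}{7} - \frac{R \left(-3 + R\right)}{7}$)
$K{\left(O{\left(3 \right)} \right)} 10 = \frac{1}{7} \cdot 3 \left(2 - 3\right) 10 = \frac{1}{7} \cdot 3 \left(-1\right) 10 = \left(- \frac{3}{7}\right) 10 = - \frac{30}{7}$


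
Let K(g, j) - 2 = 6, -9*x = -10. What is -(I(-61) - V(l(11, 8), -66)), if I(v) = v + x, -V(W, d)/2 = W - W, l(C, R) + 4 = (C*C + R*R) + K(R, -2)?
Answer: 539/9 ≈ 59.889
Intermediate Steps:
x = 10/9 (x = -⅑*(-10) = 10/9 ≈ 1.1111)
K(g, j) = 8 (K(g, j) = 2 + 6 = 8)
l(C, R) = 4 + C² + R² (l(C, R) = -4 + ((C*C + R*R) + 8) = -4 + ((C² + R²) + 8) = -4 + (8 + C² + R²) = 4 + C² + R²)
V(W, d) = 0 (V(W, d) = -2*(W - W) = -2*0 = 0)
I(v) = 10/9 + v (I(v) = v + 10/9 = 10/9 + v)
-(I(-61) - V(l(11, 8), -66)) = -((10/9 - 61) - 1*0) = -(-539/9 + 0) = -1*(-539/9) = 539/9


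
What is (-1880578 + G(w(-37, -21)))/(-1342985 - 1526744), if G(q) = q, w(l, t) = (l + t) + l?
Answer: 1880673/2869729 ≈ 0.65535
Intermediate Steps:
w(l, t) = t + 2*l
(-1880578 + G(w(-37, -21)))/(-1342985 - 1526744) = (-1880578 + (-21 + 2*(-37)))/(-1342985 - 1526744) = (-1880578 + (-21 - 74))/(-2869729) = (-1880578 - 95)*(-1/2869729) = -1880673*(-1/2869729) = 1880673/2869729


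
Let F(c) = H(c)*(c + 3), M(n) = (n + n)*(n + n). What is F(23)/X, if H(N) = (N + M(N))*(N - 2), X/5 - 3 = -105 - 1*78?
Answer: -64883/50 ≈ -1297.7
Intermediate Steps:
M(n) = 4*n**2 (M(n) = (2*n)*(2*n) = 4*n**2)
X = -900 (X = 15 + 5*(-105 - 1*78) = 15 + 5*(-105 - 78) = 15 + 5*(-183) = 15 - 915 = -900)
H(N) = (-2 + N)*(N + 4*N**2) (H(N) = (N + 4*N**2)*(N - 2) = (N + 4*N**2)*(-2 + N) = (-2 + N)*(N + 4*N**2))
F(c) = c*(3 + c)*(-2 - 7*c + 4*c**2) (F(c) = (c*(-2 - 7*c + 4*c**2))*(c + 3) = (c*(-2 - 7*c + 4*c**2))*(3 + c) = c*(3 + c)*(-2 - 7*c + 4*c**2))
F(23)/X = (23*(3 + 23)*(-2 - 7*23 + 4*23**2))/(-900) = (23*26*(-2 - 161 + 4*529))*(-1/900) = (23*26*(-2 - 161 + 2116))*(-1/900) = (23*26*1953)*(-1/900) = 1167894*(-1/900) = -64883/50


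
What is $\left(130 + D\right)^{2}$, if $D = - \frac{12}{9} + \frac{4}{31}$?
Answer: $\frac{143472484}{8649} \approx 16588.0$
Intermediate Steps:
$D = - \frac{112}{93}$ ($D = \left(-12\right) \frac{1}{9} + 4 \cdot \frac{1}{31} = - \frac{4}{3} + \frac{4}{31} = - \frac{112}{93} \approx -1.2043$)
$\left(130 + D\right)^{2} = \left(130 - \frac{112}{93}\right)^{2} = \left(\frac{11978}{93}\right)^{2} = \frac{143472484}{8649}$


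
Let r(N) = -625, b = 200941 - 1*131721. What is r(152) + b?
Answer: 68595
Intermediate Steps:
b = 69220 (b = 200941 - 131721 = 69220)
r(152) + b = -625 + 69220 = 68595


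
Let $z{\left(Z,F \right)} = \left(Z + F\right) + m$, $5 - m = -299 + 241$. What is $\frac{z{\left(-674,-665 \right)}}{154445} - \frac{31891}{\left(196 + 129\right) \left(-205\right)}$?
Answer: $\frac{968078399}{2057979625} \approx 0.4704$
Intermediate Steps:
$m = 63$ ($m = 5 - \left(-299 + 241\right) = 5 - -58 = 5 + 58 = 63$)
$z{\left(Z,F \right)} = 63 + F + Z$ ($z{\left(Z,F \right)} = \left(Z + F\right) + 63 = \left(F + Z\right) + 63 = 63 + F + Z$)
$\frac{z{\left(-674,-665 \right)}}{154445} - \frac{31891}{\left(196 + 129\right) \left(-205\right)} = \frac{63 - 665 - 674}{154445} - \frac{31891}{\left(196 + 129\right) \left(-205\right)} = \left(-1276\right) \frac{1}{154445} - \frac{31891}{325 \left(-205\right)} = - \frac{1276}{154445} - \frac{31891}{-66625} = - \frac{1276}{154445} - - \frac{31891}{66625} = - \frac{1276}{154445} + \frac{31891}{66625} = \frac{968078399}{2057979625}$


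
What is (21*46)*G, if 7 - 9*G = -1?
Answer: 2576/3 ≈ 858.67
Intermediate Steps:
G = 8/9 (G = 7/9 - ⅑*(-1) = 7/9 + ⅑ = 8/9 ≈ 0.88889)
(21*46)*G = (21*46)*(8/9) = 966*(8/9) = 2576/3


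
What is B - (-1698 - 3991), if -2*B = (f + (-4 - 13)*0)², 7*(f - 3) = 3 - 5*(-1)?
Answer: 556681/98 ≈ 5680.4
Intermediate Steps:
f = 29/7 (f = 3 + (3 - 5*(-1))/7 = 3 + (3 + 5)/7 = 3 + (⅐)*8 = 3 + 8/7 = 29/7 ≈ 4.1429)
B = -841/98 (B = -(29/7 + (-4 - 13)*0)²/2 = -(29/7 - 17*0)²/2 = -(29/7 + 0)²/2 = -(29/7)²/2 = -½*841/49 = -841/98 ≈ -8.5816)
B - (-1698 - 3991) = -841/98 - (-1698 - 3991) = -841/98 - 1*(-5689) = -841/98 + 5689 = 556681/98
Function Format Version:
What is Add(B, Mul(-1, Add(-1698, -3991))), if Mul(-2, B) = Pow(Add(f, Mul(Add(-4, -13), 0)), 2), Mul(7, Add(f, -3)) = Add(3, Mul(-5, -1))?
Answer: Rational(556681, 98) ≈ 5680.4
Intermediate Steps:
f = Rational(29, 7) (f = Add(3, Mul(Rational(1, 7), Add(3, Mul(-5, -1)))) = Add(3, Mul(Rational(1, 7), Add(3, 5))) = Add(3, Mul(Rational(1, 7), 8)) = Add(3, Rational(8, 7)) = Rational(29, 7) ≈ 4.1429)
B = Rational(-841, 98) (B = Mul(Rational(-1, 2), Pow(Add(Rational(29, 7), Mul(Add(-4, -13), 0)), 2)) = Mul(Rational(-1, 2), Pow(Add(Rational(29, 7), Mul(-17, 0)), 2)) = Mul(Rational(-1, 2), Pow(Add(Rational(29, 7), 0), 2)) = Mul(Rational(-1, 2), Pow(Rational(29, 7), 2)) = Mul(Rational(-1, 2), Rational(841, 49)) = Rational(-841, 98) ≈ -8.5816)
Add(B, Mul(-1, Add(-1698, -3991))) = Add(Rational(-841, 98), Mul(-1, Add(-1698, -3991))) = Add(Rational(-841, 98), Mul(-1, -5689)) = Add(Rational(-841, 98), 5689) = Rational(556681, 98)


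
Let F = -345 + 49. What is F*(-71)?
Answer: 21016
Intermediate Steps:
F = -296
F*(-71) = -296*(-71) = 21016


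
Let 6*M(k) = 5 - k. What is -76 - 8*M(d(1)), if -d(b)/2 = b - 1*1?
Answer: -248/3 ≈ -82.667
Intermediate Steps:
d(b) = 2 - 2*b (d(b) = -2*(b - 1*1) = -2*(b - 1) = -2*(-1 + b) = 2 - 2*b)
M(k) = ⅚ - k/6 (M(k) = (5 - k)/6 = ⅚ - k/6)
-76 - 8*M(d(1)) = -76 - 8*(⅚ - (2 - 2*1)/6) = -76 - 8*(⅚ - (2 - 2)/6) = -76 - 8*(⅚ - ⅙*0) = -76 - 8*(⅚ + 0) = -76 - 8*⅚ = -76 - 20/3 = -248/3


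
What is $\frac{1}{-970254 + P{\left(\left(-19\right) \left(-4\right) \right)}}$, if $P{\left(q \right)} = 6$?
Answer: $- \frac{1}{970248} \approx -1.0307 \cdot 10^{-6}$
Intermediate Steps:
$\frac{1}{-970254 + P{\left(\left(-19\right) \left(-4\right) \right)}} = \frac{1}{-970254 + 6} = \frac{1}{-970248} = - \frac{1}{970248}$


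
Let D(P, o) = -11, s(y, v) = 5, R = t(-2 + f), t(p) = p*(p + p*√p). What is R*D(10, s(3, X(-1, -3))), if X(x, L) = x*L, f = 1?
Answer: -11 - 11*I ≈ -11.0 - 11.0*I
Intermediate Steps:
X(x, L) = L*x
t(p) = p*(p + p^(3/2))
R = 1 + I (R = (-2 + 1)² + (-2 + 1)^(5/2) = (-1)² + (-1)^(5/2) = 1 + I ≈ 1.0 + 1.0*I)
R*D(10, s(3, X(-1, -3))) = (1 + I)*(-11) = -11 - 11*I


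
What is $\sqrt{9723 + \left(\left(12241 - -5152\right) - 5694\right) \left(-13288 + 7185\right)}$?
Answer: $11 i \sqrt{589994} \approx 8449.2 i$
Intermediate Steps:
$\sqrt{9723 + \left(\left(12241 - -5152\right) - 5694\right) \left(-13288 + 7185\right)} = \sqrt{9723 + \left(\left(12241 + 5152\right) - 5694\right) \left(-6103\right)} = \sqrt{9723 + \left(17393 - 5694\right) \left(-6103\right)} = \sqrt{9723 + 11699 \left(-6103\right)} = \sqrt{9723 - 71398997} = \sqrt{-71389274} = 11 i \sqrt{589994}$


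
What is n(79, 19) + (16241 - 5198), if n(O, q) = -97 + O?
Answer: 11025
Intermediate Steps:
n(79, 19) + (16241 - 5198) = (-97 + 79) + (16241 - 5198) = -18 + 11043 = 11025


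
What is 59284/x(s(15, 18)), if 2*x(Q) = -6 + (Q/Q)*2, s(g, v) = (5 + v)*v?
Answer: -29642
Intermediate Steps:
s(g, v) = v*(5 + v)
x(Q) = -2 (x(Q) = (-6 + (Q/Q)*2)/2 = (-6 + 1*2)/2 = (-6 + 2)/2 = (1/2)*(-4) = -2)
59284/x(s(15, 18)) = 59284/(-2) = 59284*(-1/2) = -29642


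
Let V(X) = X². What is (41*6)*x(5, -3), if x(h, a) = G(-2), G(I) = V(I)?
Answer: 984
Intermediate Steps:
G(I) = I²
x(h, a) = 4 (x(h, a) = (-2)² = 4)
(41*6)*x(5, -3) = (41*6)*4 = 246*4 = 984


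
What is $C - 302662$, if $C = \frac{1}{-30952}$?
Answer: $- \frac{9367994225}{30952} \approx -3.0266 \cdot 10^{5}$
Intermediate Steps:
$C = - \frac{1}{30952} \approx -3.2308 \cdot 10^{-5}$
$C - 302662 = - \frac{1}{30952} - 302662 = - \frac{9367994225}{30952}$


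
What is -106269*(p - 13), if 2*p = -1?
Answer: 2869263/2 ≈ 1.4346e+6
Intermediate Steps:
p = -½ (p = (½)*(-1) = -½ ≈ -0.50000)
-106269*(p - 13) = -106269*(-½ - 13) = -106269*(-27/2) = 2869263/2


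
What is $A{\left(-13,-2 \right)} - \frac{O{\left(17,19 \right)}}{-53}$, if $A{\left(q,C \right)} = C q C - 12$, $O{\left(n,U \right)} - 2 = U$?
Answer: $- \frac{3371}{53} \approx -63.604$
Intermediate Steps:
$O{\left(n,U \right)} = 2 + U$
$A{\left(q,C \right)} = -12 + q C^{2}$ ($A{\left(q,C \right)} = q C^{2} - 12 = -12 + q C^{2}$)
$A{\left(-13,-2 \right)} - \frac{O{\left(17,19 \right)}}{-53} = \left(-12 - 13 \left(-2\right)^{2}\right) - \frac{2 + 19}{-53} = \left(-12 - 52\right) - 21 \left(- \frac{1}{53}\right) = \left(-12 - 52\right) - - \frac{21}{53} = -64 + \frac{21}{53} = - \frac{3371}{53}$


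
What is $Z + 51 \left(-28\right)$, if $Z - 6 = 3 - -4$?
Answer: $-1415$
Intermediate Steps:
$Z = 13$ ($Z = 6 + \left(3 - -4\right) = 6 + \left(3 + 4\right) = 6 + 7 = 13$)
$Z + 51 \left(-28\right) = 13 + 51 \left(-28\right) = 13 - 1428 = -1415$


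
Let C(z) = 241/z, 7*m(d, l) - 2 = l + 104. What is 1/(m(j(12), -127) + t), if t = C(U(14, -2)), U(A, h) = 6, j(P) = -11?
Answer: 6/223 ≈ 0.026906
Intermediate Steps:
m(d, l) = 106/7 + l/7 (m(d, l) = 2/7 + (l + 104)/7 = 2/7 + (104 + l)/7 = 2/7 + (104/7 + l/7) = 106/7 + l/7)
t = 241/6 ≈ 40.167
1/(m(j(12), -127) + t) = 1/((106/7 + (1/7)*(-127)) + 241/6) = 1/((106/7 - 127/7) + 241/6) = 1/(-3 + 241/6) = 1/(223/6) = 6/223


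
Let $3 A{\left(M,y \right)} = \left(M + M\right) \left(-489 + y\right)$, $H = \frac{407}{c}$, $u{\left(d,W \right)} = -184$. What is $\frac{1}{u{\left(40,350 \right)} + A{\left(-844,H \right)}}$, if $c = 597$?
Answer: $\frac{1791}{491766344} \approx 3.642 \cdot 10^{-6}$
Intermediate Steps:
$H = \frac{407}{597} \approx 0.68174$
$A{\left(M,y \right)} = \frac{2 M \left(-489 + y\right)}{3}$ ($A{\left(M,y \right)} = \frac{\left(M + M\right) \left(-489 + y\right)}{3} = \frac{2 M \left(-489 + y\right)}{3}$)
$\frac{1}{u{\left(40,350 \right)} + A{\left(-844,H \right)}} = \frac{1}{-184 + \frac{2}{3} \left(-844\right) \left(-489 + \frac{407}{597}\right)} = \frac{1}{-184 + \frac{2}{3} \left(-844\right) \left(- \frac{291526}{597}\right)} = \frac{1}{-184 + \frac{492095888}{1791}} = \frac{1}{\frac{491766344}{1791}} = \frac{1791}{491766344}$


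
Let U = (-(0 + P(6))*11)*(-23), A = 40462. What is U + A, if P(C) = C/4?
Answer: 81683/2 ≈ 40842.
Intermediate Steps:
P(C) = C/4 (P(C) = C*(¼) = C/4)
U = 759/2 (U = (-(0 + (¼)*6)*11)*(-23) = (-(0 + 3/2)*11)*(-23) = (-1*3/2*11)*(-23) = -3/2*11*(-23) = -33/2*(-23) = 759/2 ≈ 379.50)
U + A = 759/2 + 40462 = 81683/2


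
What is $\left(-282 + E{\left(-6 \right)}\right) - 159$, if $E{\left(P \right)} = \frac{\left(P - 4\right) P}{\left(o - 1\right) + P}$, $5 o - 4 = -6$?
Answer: $- \frac{16617}{37} \approx -449.11$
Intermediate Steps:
$o = - \frac{2}{5}$ ($o = \frac{4}{5} + \frac{1}{5} \left(-6\right) = \frac{4}{5} - \frac{6}{5} = - \frac{2}{5} \approx -0.4$)
$E{\left(P \right)} = \frac{P \left(-4 + P\right)}{- \frac{7}{5} + P}$ ($E{\left(P \right)} = \frac{\left(P - 4\right) P}{\left(- \frac{2}{5} - 1\right) + P} = \frac{\left(-4 + P\right) P}{- \frac{7}{5} + P} = \frac{P \left(-4 + P\right)}{- \frac{7}{5} + P}$)
$\left(-282 + E{\left(-6 \right)}\right) - 159 = \left(-282 + 5 \left(-6\right) \frac{1}{-7 + 5 \left(-6\right)} \left(-4 - 6\right)\right) - 159 = \left(-282 + 5 \left(-6\right) \frac{1}{-7 - 30} \left(-10\right)\right) - 159 = \left(-282 + 5 \left(-6\right) \frac{1}{-37} \left(-10\right)\right) - 159 = \left(-282 + 5 \left(-6\right) \left(- \frac{1}{37}\right) \left(-10\right)\right) - 159 = \left(-282 - \frac{300}{37}\right) - 159 = - \frac{10734}{37} - 159 = - \frac{16617}{37}$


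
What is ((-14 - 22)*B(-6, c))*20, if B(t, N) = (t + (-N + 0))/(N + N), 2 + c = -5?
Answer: 360/7 ≈ 51.429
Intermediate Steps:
c = -7 (c = -2 - 5 = -7)
B(t, N) = (t - N)/(2*N) (B(t, N) = (t - N)/((2*N)) = (t - N)*(1/(2*N)) = (t - N)/(2*N))
((-14 - 22)*B(-6, c))*20 = ((-14 - 22)*((1/2)*(-6 - 1*(-7))/(-7)))*20 = -18*(-1)*(-6 + 7)/7*20 = -18*(-1)/7*20 = -36*(-1/14)*20 = (18/7)*20 = 360/7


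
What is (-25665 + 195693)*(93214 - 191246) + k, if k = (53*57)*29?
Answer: -16668097287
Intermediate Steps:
k = 87609 (k = 3021*29 = 87609)
(-25665 + 195693)*(93214 - 191246) + k = (-25665 + 195693)*(93214 - 191246) + 87609 = 170028*(-98032) + 87609 = -16668184896 + 87609 = -16668097287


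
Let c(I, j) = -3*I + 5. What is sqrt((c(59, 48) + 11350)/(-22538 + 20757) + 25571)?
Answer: sqrt(81090306713)/1781 ≈ 159.89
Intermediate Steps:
c(I, j) = 5 - 3*I
sqrt((c(59, 48) + 11350)/(-22538 + 20757) + 25571) = sqrt(((5 - 3*59) + 11350)/(-22538 + 20757) + 25571) = sqrt(((5 - 177) + 11350)/(-1781) + 25571) = sqrt((-172 + 11350)*(-1/1781) + 25571) = sqrt(11178*(-1/1781) + 25571) = sqrt(-11178/1781 + 25571) = sqrt(45530773/1781) = sqrt(81090306713)/1781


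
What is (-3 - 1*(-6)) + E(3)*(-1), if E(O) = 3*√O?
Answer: 3 - 3*√3 ≈ -2.1962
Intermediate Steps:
(-3 - 1*(-6)) + E(3)*(-1) = (-3 - 1*(-6)) + (3*√3)*(-1) = (-3 + 6) - 3*√3 = 3 - 3*√3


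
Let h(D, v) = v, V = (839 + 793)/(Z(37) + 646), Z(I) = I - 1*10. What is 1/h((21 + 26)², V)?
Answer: 673/1632 ≈ 0.41238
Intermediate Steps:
Z(I) = -10 + I (Z(I) = I - 10 = -10 + I)
V = 1632/673 (V = (839 + 793)/((-10 + 37) + 646) = 1632/(27 + 646) = 1632/673 ≈ 2.4250)
1/h((21 + 26)², V) = 1/(1632/673) = 673/1632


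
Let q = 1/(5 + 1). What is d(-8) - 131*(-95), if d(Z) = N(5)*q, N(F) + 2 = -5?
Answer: 74663/6 ≈ 12444.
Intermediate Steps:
N(F) = -7 (N(F) = -2 - 5 = -7)
q = 1/6 ≈ 0.16667
d(Z) = -7/6 (d(Z) = -7*1/6 = -7/6)
d(-8) - 131*(-95) = -7/6 - 131*(-95) = -7/6 + 12445 = 74663/6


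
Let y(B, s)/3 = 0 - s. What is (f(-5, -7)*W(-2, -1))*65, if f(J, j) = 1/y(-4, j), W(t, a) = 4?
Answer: 260/21 ≈ 12.381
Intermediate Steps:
y(B, s) = -3*s (y(B, s) = 3*(0 - s) = 3*(-s) = -3*s)
f(J, j) = -1/(3*j) (f(J, j) = 1/(-3*j) = -1/(3*j))
(f(-5, -7)*W(-2, -1))*65 = (-⅓/(-7)*4)*65 = (-⅓*(-⅐)*4)*65 = ((1/21)*4)*65 = (4/21)*65 = 260/21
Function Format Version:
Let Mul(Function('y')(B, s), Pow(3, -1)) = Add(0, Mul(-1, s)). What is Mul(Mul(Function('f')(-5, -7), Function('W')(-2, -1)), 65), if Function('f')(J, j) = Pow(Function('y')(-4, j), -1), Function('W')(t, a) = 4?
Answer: Rational(260, 21) ≈ 12.381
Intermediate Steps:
Function('y')(B, s) = Mul(-3, s) (Function('y')(B, s) = Mul(3, Add(0, Mul(-1, s))) = Mul(3, Mul(-1, s)) = Mul(-3, s))
Function('f')(J, j) = Mul(Rational(-1, 3), Pow(j, -1)) (Function('f')(J, j) = Pow(Mul(-3, j), -1) = Mul(Rational(-1, 3), Pow(j, -1)))
Mul(Mul(Function('f')(-5, -7), Function('W')(-2, -1)), 65) = Mul(Mul(Mul(Rational(-1, 3), Pow(-7, -1)), 4), 65) = Mul(Mul(Mul(Rational(-1, 3), Rational(-1, 7)), 4), 65) = Mul(Mul(Rational(1, 21), 4), 65) = Mul(Rational(4, 21), 65) = Rational(260, 21)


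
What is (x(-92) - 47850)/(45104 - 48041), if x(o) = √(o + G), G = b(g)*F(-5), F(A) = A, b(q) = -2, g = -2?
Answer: 1450/89 - I*√82/2937 ≈ 16.292 - 0.0030832*I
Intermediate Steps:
G = 10 (G = -2*(-5) = 10)
x(o) = √(10 + o) (x(o) = √(o + 10) = √(10 + o))
(x(-92) - 47850)/(45104 - 48041) = (√(10 - 92) - 47850)/(45104 - 48041) = (√(-82) - 47850)/(-2937) = (I*√82 - 47850)*(-1/2937) = (-47850 + I*√82)*(-1/2937) = 1450/89 - I*√82/2937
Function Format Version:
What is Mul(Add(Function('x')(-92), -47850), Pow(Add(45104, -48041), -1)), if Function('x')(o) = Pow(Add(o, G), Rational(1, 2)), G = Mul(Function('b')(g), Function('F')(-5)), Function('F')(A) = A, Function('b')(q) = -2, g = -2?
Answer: Add(Rational(1450, 89), Mul(Rational(-1, 2937), I, Pow(82, Rational(1, 2)))) ≈ Add(16.292, Mul(-0.0030832, I))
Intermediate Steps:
G = 10 (G = Mul(-2, -5) = 10)
Function('x')(o) = Pow(Add(10, o), Rational(1, 2)) (Function('x')(o) = Pow(Add(o, 10), Rational(1, 2)) = Pow(Add(10, o), Rational(1, 2)))
Mul(Add(Function('x')(-92), -47850), Pow(Add(45104, -48041), -1)) = Mul(Add(Pow(Add(10, -92), Rational(1, 2)), -47850), Pow(Add(45104, -48041), -1)) = Mul(Add(Pow(-82, Rational(1, 2)), -47850), Pow(-2937, -1)) = Mul(Add(Mul(I, Pow(82, Rational(1, 2))), -47850), Rational(-1, 2937)) = Mul(Add(-47850, Mul(I, Pow(82, Rational(1, 2)))), Rational(-1, 2937)) = Add(Rational(1450, 89), Mul(Rational(-1, 2937), I, Pow(82, Rational(1, 2))))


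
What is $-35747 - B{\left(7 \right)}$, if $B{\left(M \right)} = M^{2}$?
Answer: $-35796$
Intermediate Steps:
$-35747 - B{\left(7 \right)} = -35747 - 7^{2} = -35747 - 49 = -35796$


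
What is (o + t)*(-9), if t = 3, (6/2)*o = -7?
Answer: -6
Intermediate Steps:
o = -7/3 (o = (⅓)*(-7) = -7/3 ≈ -2.3333)
(o + t)*(-9) = (-7/3 + 3)*(-9) = (⅔)*(-9) = -6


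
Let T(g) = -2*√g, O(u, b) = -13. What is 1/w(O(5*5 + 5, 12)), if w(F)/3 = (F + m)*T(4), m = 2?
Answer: 1/132 ≈ 0.0075758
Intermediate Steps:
w(F) = -24 - 12*F (w(F) = 3*((F + 2)*(-2*√4)) = 3*((2 + F)*(-2*2)) = 3*((2 + F)*(-4)) = 3*(-8 - 4*F) = -24 - 12*F)
1/w(O(5*5 + 5, 12)) = 1/(-24 - 12*(-13)) = 1/(-24 + 156) = 1/132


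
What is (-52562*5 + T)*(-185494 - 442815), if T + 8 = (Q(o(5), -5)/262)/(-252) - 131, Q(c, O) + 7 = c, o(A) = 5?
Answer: 5454018925003583/33012 ≈ 1.6521e+11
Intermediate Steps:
Q(c, O) = -7 + c
T = -4588667/33012 (T = -8 + (((-7 + 5)/262)/(-252) - 131) = -8 + (-2*1/262*(-1/252) - 131) = -8 + (-1/131*(-1/252) - 131) = -8 + (1/33012 - 131) = -8 - 4324571/33012 = -4588667/33012 ≈ -139.00)
(-52562*5 + T)*(-185494 - 442815) = (-52562*5 - 4588667/33012)*(-185494 - 442815) = (-262810 - 4588667/33012)*(-628309) = -8680472387/33012*(-628309) = 5454018925003583/33012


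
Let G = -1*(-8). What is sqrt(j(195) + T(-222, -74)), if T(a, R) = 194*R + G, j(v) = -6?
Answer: I*sqrt(14354) ≈ 119.81*I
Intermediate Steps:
G = 8
T(a, R) = 8 + 194*R (T(a, R) = 194*R + 8 = 8 + 194*R)
sqrt(j(195) + T(-222, -74)) = sqrt(-6 + (8 + 194*(-74))) = sqrt(-6 + (8 - 14356)) = sqrt(-6 - 14348) = sqrt(-14354) = I*sqrt(14354)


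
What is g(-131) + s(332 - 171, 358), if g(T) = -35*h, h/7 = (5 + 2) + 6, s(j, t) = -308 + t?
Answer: -3135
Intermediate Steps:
h = 91 (h = 7*((5 + 2) + 6) = 7*(7 + 6) = 7*13 = 91)
g(T) = -3185 (g(T) = -35*91 = -3185)
g(-131) + s(332 - 171, 358) = -3185 + (-308 + 358) = -3185 + 50 = -3135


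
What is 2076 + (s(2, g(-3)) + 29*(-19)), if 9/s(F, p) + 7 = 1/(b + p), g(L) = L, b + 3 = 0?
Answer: 65521/43 ≈ 1523.7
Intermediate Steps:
b = -3 (b = -3 + 0 = -3)
s(F, p) = 9/(-7 + 1/(-3 + p))
2076 + (s(2, g(-3)) + 29*(-19)) = 2076 + (9*(3 - 1*(-3))/(-22 + 7*(-3)) + 29*(-19)) = 2076 + (9*(3 + 3)/(-22 - 21) - 551) = 2076 + (9*6/(-43) - 551) = 2076 + (9*(-1/43)*6 - 551) = 2076 + (-54/43 - 551) = 2076 - 23747/43 = 65521/43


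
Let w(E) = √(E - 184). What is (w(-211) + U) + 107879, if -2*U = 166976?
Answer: 24391 + I*√395 ≈ 24391.0 + 19.875*I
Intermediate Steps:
w(E) = √(-184 + E)
U = -83488 (U = -½*166976 = -83488)
(w(-211) + U) + 107879 = (√(-184 - 211) - 83488) + 107879 = (√(-395) - 83488) + 107879 = (I*√395 - 83488) + 107879 = (-83488 + I*√395) + 107879 = 24391 + I*√395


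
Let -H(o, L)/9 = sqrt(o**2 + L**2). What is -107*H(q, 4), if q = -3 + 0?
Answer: 4815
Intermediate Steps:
q = -3
H(o, L) = -9*sqrt(L**2 + o**2) (H(o, L) = -9*sqrt(o**2 + L**2) = -9*sqrt(L**2 + o**2))
-107*H(q, 4) = -(-963)*sqrt(4**2 + (-3)**2) = -(-963)*sqrt(16 + 9) = -(-963)*sqrt(25) = -(-963)*5 = -107*(-45) = 4815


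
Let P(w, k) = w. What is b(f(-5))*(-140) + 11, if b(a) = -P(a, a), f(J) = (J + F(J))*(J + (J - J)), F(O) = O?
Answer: 7011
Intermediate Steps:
f(J) = 2*J**2 (f(J) = (J + J)*(J + (J - J)) = (2*J)*(J + 0) = (2*J)*J = 2*J**2)
b(a) = -a
b(f(-5))*(-140) + 11 = -2*(-5)**2*(-140) + 11 = -2*25*(-140) + 11 = -1*50*(-140) + 11 = -50*(-140) + 11 = 7000 + 11 = 7011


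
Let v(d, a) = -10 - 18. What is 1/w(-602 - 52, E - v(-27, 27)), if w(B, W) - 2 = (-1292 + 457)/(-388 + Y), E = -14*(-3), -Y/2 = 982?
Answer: 2352/5539 ≈ 0.42463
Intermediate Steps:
Y = -1964 (Y = -2*982 = -1964)
E = 42
v(d, a) = -28
w(B, W) = 5539/2352 (w(B, W) = 2 + (-1292 + 457)/(-388 - 1964) = 2 - 835/(-2352) = 2 - 835*(-1/2352) = 2 + 835/2352 = 5539/2352)
1/w(-602 - 52, E - v(-27, 27)) = 1/(5539/2352) = 2352/5539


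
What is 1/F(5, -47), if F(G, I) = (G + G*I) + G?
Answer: -1/225 ≈ -0.0044444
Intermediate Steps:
F(G, I) = 2*G + G*I
1/F(5, -47) = 1/(5*(2 - 47)) = 1/(5*(-45)) = 1/(-225) = -1/225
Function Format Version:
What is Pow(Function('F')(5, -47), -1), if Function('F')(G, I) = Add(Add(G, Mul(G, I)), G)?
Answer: Rational(-1, 225) ≈ -0.0044444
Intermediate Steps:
Function('F')(G, I) = Add(Mul(2, G), Mul(G, I))
Pow(Function('F')(5, -47), -1) = Pow(Mul(5, Add(2, -47)), -1) = Pow(Mul(5, -45), -1) = Pow(-225, -1) = Rational(-1, 225)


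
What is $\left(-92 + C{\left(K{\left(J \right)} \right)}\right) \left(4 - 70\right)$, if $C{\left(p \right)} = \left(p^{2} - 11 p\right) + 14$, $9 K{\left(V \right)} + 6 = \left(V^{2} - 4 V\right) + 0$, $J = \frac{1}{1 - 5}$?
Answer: $\frac{16346341}{3456} \approx 4729.8$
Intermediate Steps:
$J = - \frac{1}{4}$ ($J = \frac{1}{-4} = - \frac{1}{4} \approx -0.25$)
$K{\left(V \right)} = - \frac{2}{3} - \frac{4 V}{9} + \frac{V^{2}}{9}$ ($K{\left(V \right)} = - \frac{2}{3} + \frac{\left(V^{2} - 4 V\right) + 0}{9} = - \frac{2}{3} + \frac{V^{2} - 4 V}{9} = - \frac{2}{3} + \left(- \frac{4 V}{9} + \frac{V^{2}}{9}\right) = - \frac{2}{3} - \frac{4 V}{9} + \frac{V^{2}}{9}$)
$C{\left(p \right)} = 14 + p^{2} - 11 p$
$\left(-92 + C{\left(K{\left(J \right)} \right)}\right) \left(4 - 70\right) = \left(-92 + \left(14 + \left(- \frac{2}{3} - - \frac{1}{9} + \frac{\left(- \frac{1}{4}\right)^{2}}{9}\right)^{2} - 11 \left(- \frac{2}{3} - - \frac{1}{9} + \frac{\left(- \frac{1}{4}\right)^{2}}{9}\right)\right)\right) \left(4 - 70\right) = \left(-92 + \left(14 + \left(- \frac{2}{3} + \frac{1}{9} + \frac{1}{9} \cdot \frac{1}{16}\right)^{2} - 11 \left(- \frac{2}{3} + \frac{1}{9} + \frac{1}{9} \cdot \frac{1}{16}\right)\right)\right) \left(4 - 70\right) = \left(-92 + \left(14 + \left(- \frac{2}{3} + \frac{1}{9} + \frac{1}{144}\right)^{2} - 11 \left(- \frac{2}{3} + \frac{1}{9} + \frac{1}{144}\right)\right)\right) \left(-66\right) = \left(-92 + \left(14 + \left(- \frac{79}{144}\right)^{2} - - \frac{869}{144}\right)\right) \left(-66\right) = \left(-92 + \left(14 + \frac{6241}{20736} + \frac{869}{144}\right)\right) \left(-66\right) = \left(-92 + \frac{421681}{20736}\right) \left(-66\right) = \left(- \frac{1486031}{20736}\right) \left(-66\right) = \frac{16346341}{3456}$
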